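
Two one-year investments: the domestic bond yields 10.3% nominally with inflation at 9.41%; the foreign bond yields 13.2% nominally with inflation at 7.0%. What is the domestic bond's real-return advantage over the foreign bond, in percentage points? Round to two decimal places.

The domestic bond real return: 1.103/1.0941 − 1 = 0.813%.
The foreign bond real return: 1.132/1.070 − 1 = 5.794%.
Difference: 0.813 − 5.794 = -4.981 pp.

-4.98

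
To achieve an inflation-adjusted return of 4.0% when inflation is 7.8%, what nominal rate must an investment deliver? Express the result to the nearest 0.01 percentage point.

By the Fisher equation, 1 + r_nom = (1 + 4.0%)(1 + 7.8%) = 1.040 × 1.078 = 1.12112.
So r_nom = 12.112%.

12.11%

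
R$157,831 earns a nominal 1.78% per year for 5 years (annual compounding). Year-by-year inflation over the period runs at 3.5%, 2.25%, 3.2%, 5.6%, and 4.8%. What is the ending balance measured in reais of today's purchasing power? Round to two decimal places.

R$142,625.10

Nominal value at maturity: R$157,831 × (1 + 1.78%)^5 ≈ R$172,387.01.
Price-level factor over 5 years: 1.035 × 1.0225 × 1.032 × 1.056 × 1.048 ≈ 1.2086722873.
The maturity value deflated by that factor is the answer in today's purchasing power.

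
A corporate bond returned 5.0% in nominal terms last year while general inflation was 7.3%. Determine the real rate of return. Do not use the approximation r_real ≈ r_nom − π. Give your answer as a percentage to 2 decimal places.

Real return via the Fisher equation: (1 + 5.0%)/(1 + 7.3%) − 1 = 1.050/1.073 − 1 ≈ -0.02144.

-2.14%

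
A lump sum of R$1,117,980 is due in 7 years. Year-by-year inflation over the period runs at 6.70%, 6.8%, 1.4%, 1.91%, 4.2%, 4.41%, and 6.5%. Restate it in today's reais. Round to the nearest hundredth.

R$819,377.78

Price-level factor over 7 years: 1.0670 × 1.068 × 1.014 × 1.0191 × 1.042 × 1.0441 × 1.065 ≈ 1.3644255747.
Purchasing power today: R$1,117,980 divided by that factor.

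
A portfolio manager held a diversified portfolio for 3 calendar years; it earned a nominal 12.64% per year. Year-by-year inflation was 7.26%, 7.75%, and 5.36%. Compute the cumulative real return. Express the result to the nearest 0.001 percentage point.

17.367%

Cumulative inflation factor: 1.0726 × 1.0775 × 1.0536 ≈ 1.21767.
Nominal growth factor: 1.42915. Real growth factor = 1.42915 / 1.21767 ≈ 1.17367.
Total real return ≈ 17.3673%.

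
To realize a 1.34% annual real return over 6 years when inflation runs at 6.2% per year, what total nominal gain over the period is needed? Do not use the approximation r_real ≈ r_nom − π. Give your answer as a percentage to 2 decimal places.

Required annual nominal rate: (1+1.34%)(1+6.2%) − 1 = 7.62308%.
Cumulative over 6 years: (1 + 0.0762308)^6 − 1 ≈ 0.55393.

55.39%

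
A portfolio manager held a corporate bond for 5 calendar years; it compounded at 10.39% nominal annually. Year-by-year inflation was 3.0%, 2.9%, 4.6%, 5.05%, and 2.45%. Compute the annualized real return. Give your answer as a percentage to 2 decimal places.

6.56%

Cumulative inflation factor: 1.030 × 1.029 × 1.046 × 1.0505 × 1.0245 ≈ 1.19314.
Nominal growth factor: 1.63926. Real growth factor = 1.63926 / 1.19314 ≈ 1.37390.
Annualized: 1.37390^(1/5) − 1 ≈ 0.06559.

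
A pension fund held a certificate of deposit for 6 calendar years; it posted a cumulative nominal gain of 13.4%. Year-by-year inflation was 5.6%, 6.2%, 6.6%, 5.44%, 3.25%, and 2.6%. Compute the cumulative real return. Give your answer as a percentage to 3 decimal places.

Cumulative inflation factor: 1.056 × 1.062 × 1.066 × 1.0544 × 1.0325 × 1.026 ≈ 1.33533.
Nominal growth factor: 1.13400. Real growth factor = 1.13400 / 1.33533 ≈ 0.84923.
Total real return ≈ -15.0771%.

-15.077%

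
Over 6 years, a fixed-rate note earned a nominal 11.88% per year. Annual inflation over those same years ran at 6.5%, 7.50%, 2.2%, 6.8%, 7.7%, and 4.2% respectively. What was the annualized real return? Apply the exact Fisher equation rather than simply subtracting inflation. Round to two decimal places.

Cumulative inflation factor: 1.065 × 1.0750 × 1.022 × 1.068 × 1.077 × 1.042 ≈ 1.40237.
Nominal growth factor: 1.96117. Real growth factor = 1.96117 / 1.40237 ≈ 1.39846.
Annualized: 1.39846^(1/6) − 1 ≈ 0.05749.

5.75%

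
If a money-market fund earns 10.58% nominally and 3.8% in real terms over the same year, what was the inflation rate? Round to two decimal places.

6.53%

From (1+r_nom) = (1+r_real)(1+π), we get 1+π = (1 + 10.58%)/(1 + 3.8%) = 1.1058/1.038 ≈ 1.06532.
So π ≈ 6.5318%.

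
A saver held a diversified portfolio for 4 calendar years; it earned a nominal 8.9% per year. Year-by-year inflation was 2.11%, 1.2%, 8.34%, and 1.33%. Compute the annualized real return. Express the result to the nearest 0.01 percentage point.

5.52%

Cumulative inflation factor: 1.0211 × 1.012 × 1.0834 × 1.0133 ≈ 1.13442.
Nominal growth factor: 1.40641. Real growth factor = 1.40641 / 1.13442 ≈ 1.23975.
Annualized: 1.23975^(1/4) − 1 ≈ 0.05520.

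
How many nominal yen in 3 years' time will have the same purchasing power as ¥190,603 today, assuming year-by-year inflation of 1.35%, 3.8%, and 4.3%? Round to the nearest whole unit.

Cumulative price-level factor: 1.0135 × 1.038 × 1.043 = 1.097249559.
Multiplying ¥190,603 by the price-level factor gives the future nominal sum.

¥209,139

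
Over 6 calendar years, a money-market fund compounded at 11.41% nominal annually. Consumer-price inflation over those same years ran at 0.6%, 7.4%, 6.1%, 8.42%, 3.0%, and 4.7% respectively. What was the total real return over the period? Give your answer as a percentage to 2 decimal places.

42.67%

Cumulative inflation factor: 1.006 × 1.074 × 1.061 × 1.0842 × 1.030 × 1.047 ≈ 1.34033.
Nominal growth factor: 1.91225. Real growth factor = 1.91225 / 1.34033 ≈ 1.42670.
Total real return ≈ 42.6705%.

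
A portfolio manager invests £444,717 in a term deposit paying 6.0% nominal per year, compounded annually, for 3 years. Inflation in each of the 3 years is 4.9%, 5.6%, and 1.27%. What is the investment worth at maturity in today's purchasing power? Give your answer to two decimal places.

£472,151.21

Nominal value at maturity: £444,717 × (1 + 6.0%)^3 ≈ £529,665.06.
Price-level factor over 3 years: 1.049 × 1.056 × 1.0127 = 1.1218123488.
The maturity value deflated by that factor is the answer in today's purchasing power.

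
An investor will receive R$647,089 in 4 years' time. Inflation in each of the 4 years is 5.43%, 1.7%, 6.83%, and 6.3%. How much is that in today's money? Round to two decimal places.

Price-level factor over 4 years: 1.0543 × 1.017 × 1.0683 × 1.063 ≈ 1.2176196618.
Purchasing power today: R$647,089 divided by that factor.

R$531,437.71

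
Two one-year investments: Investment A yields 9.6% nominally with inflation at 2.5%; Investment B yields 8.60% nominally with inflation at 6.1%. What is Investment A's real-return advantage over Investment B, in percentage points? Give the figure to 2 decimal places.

4.57

Investment A real return: 1.096/1.025 − 1 = 6.927%.
Investment B real return: 1.0860/1.061 − 1 = 2.356%.
Difference: 6.927 − 2.356 = 4.571 pp.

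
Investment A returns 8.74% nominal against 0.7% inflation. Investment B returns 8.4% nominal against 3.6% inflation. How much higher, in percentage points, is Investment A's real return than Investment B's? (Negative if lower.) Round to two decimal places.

3.35

Investment A real return: 1.0874/1.007 − 1 = 7.984%.
Investment B real return: 1.084/1.036 − 1 = 4.633%.
Difference: 7.984 − 4.633 = 3.351 pp.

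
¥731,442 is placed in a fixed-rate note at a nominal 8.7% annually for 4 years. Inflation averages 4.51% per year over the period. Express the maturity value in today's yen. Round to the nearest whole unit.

Nominal value at maturity: ¥731,442 × (1 + 8.7%)^4 ≈ ¥1,021,170.
Price-level factor over 4 years: (1 + 4.51%)^4 ≈ 1.1929751326.
The maturity value deflated by that factor is the answer in today's purchasing power.

¥855,986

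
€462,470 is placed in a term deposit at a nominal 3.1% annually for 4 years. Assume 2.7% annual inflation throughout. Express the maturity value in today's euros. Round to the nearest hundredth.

€469,717.19

Nominal value at maturity: €462,470 × (1 + 3.1%)^4 ≈ €522,538.42.
Price-level factor over 4 years: (1 + 2.7%)^4 ≈ 1.1124532634.
Dividing the nominal maturity value by the price-level factor gives the value in today's money.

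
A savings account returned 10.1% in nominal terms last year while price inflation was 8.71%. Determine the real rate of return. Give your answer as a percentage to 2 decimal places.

1.28%

Real return via the Fisher equation: (1 + 10.1%)/(1 + 8.71%) − 1 = 1.101/1.0871 − 1 ≈ 0.01279.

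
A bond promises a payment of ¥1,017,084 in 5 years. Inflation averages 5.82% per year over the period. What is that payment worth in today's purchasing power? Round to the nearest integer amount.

Price-level factor over 5 years: (1 + 5.82%)^5 ≈ 1.3269018084.
Purchasing power today: ¥1,017,084 divided by that factor.

¥766,510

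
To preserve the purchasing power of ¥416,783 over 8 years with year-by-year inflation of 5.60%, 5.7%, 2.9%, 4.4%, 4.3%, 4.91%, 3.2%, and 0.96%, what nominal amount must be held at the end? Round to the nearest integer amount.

¥569,764

Cumulative price-level factor: 1.0560 × 1.057 × 1.029 × 1.044 × 1.043 × 1.0491 × 1.032 × 1.0096 ≈ 1.3670519338.
The nominal amount required is ¥416,783 scaled up by that factor.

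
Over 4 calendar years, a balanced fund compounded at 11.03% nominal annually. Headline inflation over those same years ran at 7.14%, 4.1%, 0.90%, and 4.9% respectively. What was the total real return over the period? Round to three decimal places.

Cumulative inflation factor: 1.0714 × 1.041 × 1.0090 × 1.049 ≈ 1.18051.
Nominal growth factor: 1.51971. Real growth factor = 1.51971 / 1.18051 ≈ 1.28734.
Total real return ≈ 28.7337%.

28.734%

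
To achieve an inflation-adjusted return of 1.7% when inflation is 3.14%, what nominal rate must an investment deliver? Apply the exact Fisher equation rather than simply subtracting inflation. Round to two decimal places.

4.89%

By the Fisher equation, 1 + r_nom = (1 + 1.7%)(1 + 3.14%) = 1.017 × 1.0314 = 1.0489338.
So r_nom = 4.89338%.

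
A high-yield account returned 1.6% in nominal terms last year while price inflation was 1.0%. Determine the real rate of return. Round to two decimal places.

Real return via the Fisher equation: (1 + 1.6%)/(1 + 1.0%) − 1 = 1.016/1.010 − 1 ≈ 0.00594.

0.59%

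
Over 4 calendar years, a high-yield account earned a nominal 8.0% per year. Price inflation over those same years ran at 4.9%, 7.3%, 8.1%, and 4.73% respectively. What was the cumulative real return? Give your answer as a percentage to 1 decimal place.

Cumulative inflation factor: 1.049 × 1.073 × 1.081 × 1.0473 ≈ 1.27430.
Nominal growth factor: 1.36049. Real growth factor = 1.36049 / 1.27430 ≈ 1.06764.
Total real return ≈ 6.7636%.

6.8%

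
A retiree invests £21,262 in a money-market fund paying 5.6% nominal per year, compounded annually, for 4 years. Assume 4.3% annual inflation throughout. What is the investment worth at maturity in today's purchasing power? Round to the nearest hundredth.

£22,342.03

Nominal value at maturity: £21,262 × (1 + 5.6%)^4 ≈ £26,439.90.
Price-level factor over 4 years: (1 + 4.3%)^4 ≈ 1.1834154468.
Dividing the nominal maturity value by the price-level factor gives the value in today's money.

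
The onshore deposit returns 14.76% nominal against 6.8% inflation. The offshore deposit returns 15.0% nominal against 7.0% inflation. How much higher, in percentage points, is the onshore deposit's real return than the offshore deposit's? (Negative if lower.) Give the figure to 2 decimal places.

The onshore deposit real return: 1.1476/1.068 − 1 = 7.453%.
The offshore deposit real return: 1.150/1.070 − 1 = 7.477%.
Difference: 7.453 − 7.477 = -0.024 pp.

-0.02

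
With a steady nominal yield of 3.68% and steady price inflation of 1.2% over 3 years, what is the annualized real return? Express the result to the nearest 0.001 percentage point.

2.451%

With constant rates the annual real return is the same each year: (1+3.68%)/(1+1.2%) − 1 = 0.02451.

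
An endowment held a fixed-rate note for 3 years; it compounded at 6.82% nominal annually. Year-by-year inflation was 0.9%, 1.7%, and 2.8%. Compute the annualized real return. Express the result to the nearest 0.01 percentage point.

4.93%

Cumulative inflation factor: 1.009 × 1.017 × 1.028 ≈ 1.05489.
Nominal growth factor: 1.21887. Real growth factor = 1.21887 / 1.05489 ≈ 1.15545.
Annualized: 1.15545^(1/3) − 1 ≈ 0.04934.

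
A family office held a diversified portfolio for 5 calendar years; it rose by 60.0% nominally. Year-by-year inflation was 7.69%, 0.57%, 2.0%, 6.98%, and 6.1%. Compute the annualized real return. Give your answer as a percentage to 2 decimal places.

5.00%

Cumulative inflation factor: 1.0769 × 1.0057 × 1.020 × 1.0698 × 1.061 ≈ 1.25390.
Nominal growth factor: 1.60000. Real growth factor = 1.60000 / 1.25390 ≈ 1.27602.
Annualized: 1.27602^(1/5) − 1 ≈ 0.04996.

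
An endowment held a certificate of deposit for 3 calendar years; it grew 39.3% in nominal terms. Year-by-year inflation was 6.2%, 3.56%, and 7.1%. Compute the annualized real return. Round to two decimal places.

Cumulative inflation factor: 1.062 × 1.0356 × 1.071 ≈ 1.17789.
Nominal growth factor: 1.39300. Real growth factor = 1.39300 / 1.17789 ≈ 1.18262.
Annualized: 1.18262^(1/3) − 1 ≈ 0.05750.

5.75%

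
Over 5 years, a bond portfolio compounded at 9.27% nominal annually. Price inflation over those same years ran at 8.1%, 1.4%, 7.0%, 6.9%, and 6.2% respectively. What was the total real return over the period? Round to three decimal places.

16.992%

Cumulative inflation factor: 1.081 × 1.014 × 1.070 × 1.069 × 1.062 ≈ 1.33153.
Nominal growth factor: 1.55777. Real growth factor = 1.55777 / 1.33153 ≈ 1.16992.
Total real return ≈ 16.9917%.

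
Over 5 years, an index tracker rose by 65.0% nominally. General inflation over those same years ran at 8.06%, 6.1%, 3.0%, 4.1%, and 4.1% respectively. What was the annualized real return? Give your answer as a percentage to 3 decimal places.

Cumulative inflation factor: 1.0806 × 1.061 × 1.030 × 1.041 × 1.041 ≈ 1.27973.
Nominal growth factor: 1.65000. Real growth factor = 1.65000 / 1.27973 ≈ 1.28933.
Annualized: 1.28933^(1/5) − 1 ≈ 0.05214.

5.214%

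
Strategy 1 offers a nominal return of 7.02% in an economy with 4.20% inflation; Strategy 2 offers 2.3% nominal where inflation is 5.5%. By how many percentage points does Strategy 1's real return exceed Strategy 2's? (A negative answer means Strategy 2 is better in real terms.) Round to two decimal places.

Strategy 1 real return: 1.0702/1.0420 − 1 = 2.706%.
Strategy 2 real return: 1.023/1.055 − 1 = -3.033%.
Difference: 2.706 − (-3.033) = 5.739 pp.

5.74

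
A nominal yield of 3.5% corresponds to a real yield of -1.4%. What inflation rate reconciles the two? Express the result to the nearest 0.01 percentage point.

4.97%

From (1+r_nom) = (1+r_real)(1+π), we get 1+π = (1 + 3.5%)/(1 − 1.4%) = 1.035/0.986 ≈ 1.04970.
So π ≈ 4.9696%.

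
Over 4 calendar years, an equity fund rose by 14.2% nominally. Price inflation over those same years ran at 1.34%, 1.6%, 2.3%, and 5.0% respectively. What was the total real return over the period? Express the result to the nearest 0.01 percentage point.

3.26%

Cumulative inflation factor: 1.0134 × 1.016 × 1.023 × 1.050 ≈ 1.10596.
Nominal growth factor: 1.14200. Real growth factor = 1.14200 / 1.10596 ≈ 1.03259.
Total real return ≈ 3.2587%.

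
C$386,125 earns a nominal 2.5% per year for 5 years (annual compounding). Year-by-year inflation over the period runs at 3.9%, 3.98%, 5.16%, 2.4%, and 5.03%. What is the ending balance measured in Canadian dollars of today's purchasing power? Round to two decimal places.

Nominal value at maturity: C$386,125 × (1 + 2.5%)^5 ≈ C$436,865.00.
Price-level factor over 5 years: 1.039 × 1.0398 × 1.0516 × 1.024 × 1.0503 ≈ 1.2218819806.
The maturity value deflated by that factor is the answer in today's purchasing power.

C$357,534.53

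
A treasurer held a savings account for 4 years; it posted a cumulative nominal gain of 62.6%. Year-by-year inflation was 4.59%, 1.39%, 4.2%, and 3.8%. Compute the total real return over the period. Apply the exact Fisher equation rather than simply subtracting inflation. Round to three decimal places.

Cumulative inflation factor: 1.0459 × 1.0139 × 1.042 × 1.038 ≈ 1.14697.
Nominal growth factor: 1.62600. Real growth factor = 1.62600 / 1.14697 ≈ 1.41765.
Total real return ≈ 41.7654%.

41.765%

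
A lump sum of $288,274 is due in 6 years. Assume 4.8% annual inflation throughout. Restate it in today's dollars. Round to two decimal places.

Price-level factor over 6 years: (1 + 4.8%)^6 ≈ 1.3248530073.
Purchasing power today: $288,274 divided by that factor.

$217,589.42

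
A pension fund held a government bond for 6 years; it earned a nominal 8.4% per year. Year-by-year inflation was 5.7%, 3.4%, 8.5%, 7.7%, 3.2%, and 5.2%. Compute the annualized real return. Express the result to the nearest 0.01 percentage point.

2.65%

Cumulative inflation factor: 1.057 × 1.034 × 1.085 × 1.077 × 1.032 × 1.052 ≈ 1.38655.
Nominal growth factor: 1.62247. Real growth factor = 1.62247 / 1.38655 ≈ 1.17014.
Annualized: 1.17014^(1/6) − 1 ≈ 0.02653.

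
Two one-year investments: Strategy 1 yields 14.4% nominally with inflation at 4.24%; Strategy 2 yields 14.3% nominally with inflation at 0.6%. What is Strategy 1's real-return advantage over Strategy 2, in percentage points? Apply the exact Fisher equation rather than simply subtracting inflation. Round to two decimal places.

Strategy 1 real return: 1.144/1.0424 − 1 = 9.747%.
Strategy 2 real return: 1.143/1.006 − 1 = 13.618%.
Difference: 9.747 − 13.618 = -3.871 pp.

-3.87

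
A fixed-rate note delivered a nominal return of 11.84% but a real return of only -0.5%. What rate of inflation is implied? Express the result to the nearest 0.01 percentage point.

From (1+r_nom) = (1+r_real)(1+π), we get 1+π = (1 + 11.84%)/(1 − 0.5%) = 1.1184/0.995 ≈ 1.12402.
So π ≈ 12.4020%.

12.40%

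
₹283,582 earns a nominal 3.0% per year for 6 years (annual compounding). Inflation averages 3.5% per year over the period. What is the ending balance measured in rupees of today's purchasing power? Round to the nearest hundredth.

₹275,460.87

Nominal value at maturity: ₹283,582 × (1 + 3.0%)^6 ≈ ₹338,611.74.
Price-level factor over 6 years: (1 + 3.5%)^6 ≈ 1.2292553263.
Dividing the nominal maturity value by the price-level factor gives the value in today's money.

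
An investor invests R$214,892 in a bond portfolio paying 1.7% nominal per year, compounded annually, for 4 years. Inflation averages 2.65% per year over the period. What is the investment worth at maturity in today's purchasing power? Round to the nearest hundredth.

R$207,046.67

Nominal value at maturity: R$214,892 × (1 + 1.7%)^4 ≈ R$229,881.52.
Price-level factor over 4 years: (1 + 2.65%)^4 ≈ 1.1102884317.
The maturity value deflated by that factor is the answer in today's purchasing power.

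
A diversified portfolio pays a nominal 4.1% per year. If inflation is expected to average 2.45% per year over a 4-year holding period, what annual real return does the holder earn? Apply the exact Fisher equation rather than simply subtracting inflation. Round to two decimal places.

1.61%

With constant rates the annual real return is the same each year: (1+4.1%)/(1+2.45%) − 1 = 0.01611.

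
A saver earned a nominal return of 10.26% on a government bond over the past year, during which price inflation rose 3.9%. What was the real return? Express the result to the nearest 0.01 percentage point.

Real return via the Fisher equation: (1 + 10.26%)/(1 + 3.9%) − 1 = 1.1026/1.039 − 1 ≈ 0.06121.

6.12%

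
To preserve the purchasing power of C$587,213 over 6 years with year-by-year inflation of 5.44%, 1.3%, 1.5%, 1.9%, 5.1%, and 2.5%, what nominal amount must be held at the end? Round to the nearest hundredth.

Cumulative price-level factor: 1.0544 × 1.013 × 1.015 × 1.019 × 1.051 × 1.025 ≈ 1.1900950540.
Multiplying C$587,213 by the price-level factor gives the future nominal sum.

C$698,839.29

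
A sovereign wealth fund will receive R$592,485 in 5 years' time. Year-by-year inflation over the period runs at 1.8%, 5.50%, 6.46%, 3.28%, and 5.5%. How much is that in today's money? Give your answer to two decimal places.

R$475,578.24

Price-level factor over 5 years: 1.018 × 1.0550 × 1.0646 × 1.0328 × 1.055 ≈ 1.2458202574.
Purchasing power today: R$592,485 divided by that factor.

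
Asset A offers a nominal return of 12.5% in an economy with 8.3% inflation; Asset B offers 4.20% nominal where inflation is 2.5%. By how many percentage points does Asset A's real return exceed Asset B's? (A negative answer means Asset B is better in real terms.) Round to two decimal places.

2.22

Asset A real return: 1.125/1.083 − 1 = 3.878%.
Asset B real return: 1.0420/1.025 − 1 = 1.659%.
Difference: 3.878 − 1.659 = 2.219 pp.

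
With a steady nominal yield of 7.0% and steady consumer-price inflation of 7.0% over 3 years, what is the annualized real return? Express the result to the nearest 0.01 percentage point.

With constant rates the annual real return is the same each year: (1+7.0%)/(1+7.0%) − 1 = 0.00000.

0.00%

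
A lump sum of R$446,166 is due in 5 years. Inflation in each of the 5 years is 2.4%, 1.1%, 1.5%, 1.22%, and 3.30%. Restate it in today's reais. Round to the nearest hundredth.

Price-level factor over 5 years: 1.024 × 1.011 × 1.015 × 1.0122 × 1.0330 ≈ 1.0987118510.
Purchasing power today: R$446,166 divided by that factor.

R$406,080.99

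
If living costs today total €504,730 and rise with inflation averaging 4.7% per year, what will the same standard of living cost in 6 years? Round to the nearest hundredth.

Cumulative price-level factor: (1+4.7%)^6 ≈ 1.3172860421.
Multiplying €504,730 by the price-level factor gives the future nominal sum.

€664,873.78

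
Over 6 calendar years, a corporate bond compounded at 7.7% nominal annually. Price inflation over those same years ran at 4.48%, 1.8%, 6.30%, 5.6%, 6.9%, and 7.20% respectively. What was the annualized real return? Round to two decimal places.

2.22%

Cumulative inflation factor: 1.0448 × 1.018 × 1.0630 × 1.056 × 1.069 × 1.0720 ≈ 1.36820.
Nominal growth factor: 1.56061. Real growth factor = 1.56061 / 1.36820 ≈ 1.14063.
Annualized: 1.14063^(1/6) − 1 ≈ 0.02217.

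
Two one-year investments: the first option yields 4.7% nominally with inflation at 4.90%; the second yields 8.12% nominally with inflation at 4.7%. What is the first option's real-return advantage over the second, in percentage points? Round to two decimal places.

The first option real return: 1.047/1.0490 − 1 = -0.191%.
The second real return: 1.0812/1.047 − 1 = 3.266%.
Difference: -0.191 − 3.266 = -3.457 pp.

-3.46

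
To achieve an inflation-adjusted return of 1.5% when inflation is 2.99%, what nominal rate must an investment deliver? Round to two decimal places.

By the Fisher equation, 1 + r_nom = (1 + 1.5%)(1 + 2.99%) = 1.015 × 1.0299 = 1.0453485.
So r_nom = 4.53485%.

4.53%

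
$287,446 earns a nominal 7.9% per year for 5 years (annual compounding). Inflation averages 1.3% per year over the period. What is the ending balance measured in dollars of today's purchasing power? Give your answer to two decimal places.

Nominal value at maturity: $287,446 × (1 + 7.9%)^5 ≈ $420,400.76.
Price-level factor over 5 years: (1 + 1.3%)^5 ≈ 1.0667121132.
The maturity value deflated by that factor is the answer in today's purchasing power.

$394,108.92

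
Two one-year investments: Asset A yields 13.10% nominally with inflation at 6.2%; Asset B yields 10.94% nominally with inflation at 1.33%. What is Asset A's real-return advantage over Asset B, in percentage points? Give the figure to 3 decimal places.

-2.987

Asset A real return: 1.1310/1.062 − 1 = 6.4972%.
Asset B real return: 1.1094/1.0133 − 1 = 9.4839%.
Difference: 6.4972 − 9.4839 = -2.9867 pp.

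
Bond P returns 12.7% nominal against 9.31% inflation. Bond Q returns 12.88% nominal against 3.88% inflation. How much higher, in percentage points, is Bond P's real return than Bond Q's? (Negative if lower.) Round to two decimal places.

-5.56

Bond P real return: 1.127/1.0931 − 1 = 3.101%.
Bond Q real return: 1.1288/1.0388 − 1 = 8.664%.
Difference: 3.101 − 8.664 = -5.563 pp.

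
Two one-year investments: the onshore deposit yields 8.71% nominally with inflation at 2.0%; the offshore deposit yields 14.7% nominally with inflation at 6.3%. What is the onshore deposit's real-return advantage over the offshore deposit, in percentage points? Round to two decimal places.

The onshore deposit real return: 1.0871/1.020 − 1 = 6.578%.
The offshore deposit real return: 1.147/1.063 − 1 = 7.902%.
Difference: 6.578 − 7.902 = -1.324 pp.

-1.32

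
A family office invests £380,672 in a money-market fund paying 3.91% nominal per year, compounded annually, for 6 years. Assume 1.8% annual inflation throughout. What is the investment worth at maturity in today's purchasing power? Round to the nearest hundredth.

Nominal value at maturity: £380,672 × (1 + 3.91%)^6 ≈ £479,175.94.
Price-level factor over 6 years: (1 + 1.8%)^6 ≈ 1.1129782260.
Dividing the nominal maturity value by the price-level factor gives the value in today's money.

£430,534.87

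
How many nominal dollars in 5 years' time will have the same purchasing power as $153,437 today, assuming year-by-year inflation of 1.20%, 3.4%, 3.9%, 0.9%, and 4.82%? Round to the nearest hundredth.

$176,433.89

Cumulative price-level factor: 1.0120 × 1.034 × 1.039 × 1.009 × 1.0482 ≈ 1.1498784117.
Multiplying $153,437 by the price-level factor gives the future nominal sum.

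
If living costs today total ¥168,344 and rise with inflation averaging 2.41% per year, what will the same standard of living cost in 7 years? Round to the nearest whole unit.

¥198,881

Cumulative price-level factor: (1+2.41%)^7 ≈ 1.1813989022.
The nominal amount required is ¥168,344 scaled up by that factor.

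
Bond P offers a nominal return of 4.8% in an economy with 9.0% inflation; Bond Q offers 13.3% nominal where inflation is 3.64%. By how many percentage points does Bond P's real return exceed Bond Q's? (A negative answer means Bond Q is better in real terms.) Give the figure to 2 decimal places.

Bond P real return: 1.048/1.090 − 1 = -3.853%.
Bond Q real return: 1.133/1.0364 − 1 = 9.321%.
Difference: -3.853 − 9.321 = -13.174 pp.

-13.17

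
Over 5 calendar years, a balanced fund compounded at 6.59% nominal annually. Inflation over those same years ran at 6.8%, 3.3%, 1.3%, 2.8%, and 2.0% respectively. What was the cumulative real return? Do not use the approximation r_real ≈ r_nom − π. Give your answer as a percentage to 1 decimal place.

17.4%

Cumulative inflation factor: 1.068 × 1.033 × 1.013 × 1.028 × 1.020 ≈ 1.17186.
Nominal growth factor: 1.37589. Real growth factor = 1.37589 / 1.17186 ≈ 1.17411.
Total real return ≈ 17.4108%.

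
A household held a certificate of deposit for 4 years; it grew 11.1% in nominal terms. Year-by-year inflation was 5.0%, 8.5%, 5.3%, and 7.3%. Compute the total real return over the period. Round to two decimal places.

-13.69%

Cumulative inflation factor: 1.050 × 1.085 × 1.053 × 1.073 ≈ 1.28720.
Nominal growth factor: 1.11100. Real growth factor = 1.11100 / 1.28720 ≈ 0.86311.
Total real return ≈ -13.6888%.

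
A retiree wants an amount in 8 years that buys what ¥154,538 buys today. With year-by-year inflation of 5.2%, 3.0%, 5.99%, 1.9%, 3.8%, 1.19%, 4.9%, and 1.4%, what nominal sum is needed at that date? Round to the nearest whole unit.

Cumulative price-level factor: 1.052 × 1.030 × 1.0599 × 1.019 × 1.038 × 1.0119 × 1.049 × 1.014 ≈ 1.3074961938.
The nominal amount required is ¥154,538 scaled up by that factor.

¥202,058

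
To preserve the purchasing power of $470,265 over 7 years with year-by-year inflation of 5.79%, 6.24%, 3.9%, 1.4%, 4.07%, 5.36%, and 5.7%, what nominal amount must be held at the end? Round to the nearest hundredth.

Cumulative price-level factor: 1.0579 × 1.0624 × 1.039 × 1.014 × 1.0407 × 1.0536 × 1.057 ≈ 1.3723424126.
Multiplying $470,265 by the price-level factor gives the future nominal sum.

$645,364.60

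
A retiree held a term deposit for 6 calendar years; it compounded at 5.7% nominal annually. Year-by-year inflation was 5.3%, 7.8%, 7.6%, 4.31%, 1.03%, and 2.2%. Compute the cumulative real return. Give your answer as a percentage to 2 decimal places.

6.01%

Cumulative inflation factor: 1.053 × 1.078 × 1.076 × 1.0431 × 1.0103 × 1.022 ≈ 1.31549.
Nominal growth factor: 1.39460. Real growth factor = 1.39460 / 1.31549 ≈ 1.06014.
Total real return ≈ 6.0140%.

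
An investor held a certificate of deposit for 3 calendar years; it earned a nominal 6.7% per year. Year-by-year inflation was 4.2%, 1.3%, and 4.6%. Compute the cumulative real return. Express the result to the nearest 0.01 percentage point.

Cumulative inflation factor: 1.042 × 1.013 × 1.046 ≈ 1.10410.
Nominal growth factor: 1.21477. Real growth factor = 1.21477 / 1.10410 ≈ 1.10023.
Total real return ≈ 10.0232%.

10.02%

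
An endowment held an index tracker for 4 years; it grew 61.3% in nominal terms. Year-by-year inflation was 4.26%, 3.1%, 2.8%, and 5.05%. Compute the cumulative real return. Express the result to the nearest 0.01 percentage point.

38.95%

Cumulative inflation factor: 1.0426 × 1.031 × 1.028 × 1.0505 ≈ 1.16082.
Nominal growth factor: 1.61300. Real growth factor = 1.61300 / 1.16082 ≈ 1.38953.
Total real return ≈ 38.9533%.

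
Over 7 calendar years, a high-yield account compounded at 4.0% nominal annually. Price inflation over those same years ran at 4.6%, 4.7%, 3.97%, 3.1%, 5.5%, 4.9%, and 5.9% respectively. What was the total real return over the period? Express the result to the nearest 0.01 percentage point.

-4.35%

Cumulative inflation factor: 1.046 × 1.047 × 1.0397 × 1.031 × 1.055 × 1.049 × 1.059 ≈ 1.37584.
Nominal growth factor: 1.31593. Real growth factor = 1.31593 / 1.37584 ≈ 0.95645.
Total real return ≈ -4.3545%.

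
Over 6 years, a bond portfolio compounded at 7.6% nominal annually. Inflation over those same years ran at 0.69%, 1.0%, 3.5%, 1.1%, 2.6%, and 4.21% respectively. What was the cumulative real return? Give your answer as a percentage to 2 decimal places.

Cumulative inflation factor: 1.0069 × 1.010 × 1.035 × 1.011 × 1.026 × 1.0421 ≈ 1.13777.
Nominal growth factor: 1.55194. Real growth factor = 1.55194 / 1.13777 ≈ 1.36401.
Total real return ≈ 36.4010%.

36.40%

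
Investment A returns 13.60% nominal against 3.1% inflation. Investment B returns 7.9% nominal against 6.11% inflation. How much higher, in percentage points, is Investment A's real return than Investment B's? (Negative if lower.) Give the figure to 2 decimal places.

8.50

Investment A real return: 1.1360/1.031 − 1 = 10.184%.
Investment B real return: 1.079/1.0611 − 1 = 1.687%.
Difference: 10.184 − 1.687 = 8.497 pp.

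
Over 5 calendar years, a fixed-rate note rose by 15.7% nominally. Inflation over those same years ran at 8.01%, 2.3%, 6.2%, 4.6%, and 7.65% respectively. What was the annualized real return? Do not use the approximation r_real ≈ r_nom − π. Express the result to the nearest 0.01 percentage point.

Cumulative inflation factor: 1.0801 × 1.023 × 1.062 × 1.046 × 1.0765 ≈ 1.32133.
Nominal growth factor: 1.15700. Real growth factor = 1.15700 / 1.32133 ≈ 0.87564.
Annualized: 0.87564^(1/5) − 1 ≈ -0.02621.

-2.62%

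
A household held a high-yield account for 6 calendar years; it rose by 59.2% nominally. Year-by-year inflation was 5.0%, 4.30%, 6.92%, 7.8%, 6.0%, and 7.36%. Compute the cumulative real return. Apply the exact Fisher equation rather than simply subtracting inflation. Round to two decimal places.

10.83%

Cumulative inflation factor: 1.050 × 1.0430 × 1.0692 × 1.078 × 1.060 × 1.0736 ≈ 1.43648.
Nominal growth factor: 1.59200. Real growth factor = 1.59200 / 1.43648 ≈ 1.10826.
Total real return ≈ 10.8264%.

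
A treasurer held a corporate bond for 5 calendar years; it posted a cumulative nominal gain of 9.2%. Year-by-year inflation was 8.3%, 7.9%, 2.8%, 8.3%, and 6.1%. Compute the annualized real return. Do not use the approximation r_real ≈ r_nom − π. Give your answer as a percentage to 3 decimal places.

-4.578%

Cumulative inflation factor: 1.083 × 1.079 × 1.028 × 1.083 × 1.061 ≈ 1.38034.
Nominal growth factor: 1.09200. Real growth factor = 1.09200 / 1.38034 ≈ 0.79111.
Annualized: 0.79111^(1/5) − 1 ≈ -0.04578.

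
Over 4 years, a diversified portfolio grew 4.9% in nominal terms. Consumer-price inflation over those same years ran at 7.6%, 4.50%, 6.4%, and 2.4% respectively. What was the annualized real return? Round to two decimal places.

-3.81%

Cumulative inflation factor: 1.076 × 1.0450 × 1.064 × 1.024 ≈ 1.22510.
Nominal growth factor: 1.04900. Real growth factor = 1.04900 / 1.22510 ≈ 0.85626.
Annualized: 0.85626^(1/4) − 1 ≈ -0.03805.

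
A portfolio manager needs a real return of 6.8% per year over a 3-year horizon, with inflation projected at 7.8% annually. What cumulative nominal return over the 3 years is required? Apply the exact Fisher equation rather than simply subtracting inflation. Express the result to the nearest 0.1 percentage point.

52.6%

Required annual nominal rate: (1+6.8%)(1+7.8%) − 1 = 15.1304%.
Cumulative over 3 years: (1 + 0.151304)^3 − 1 ≈ 0.52605.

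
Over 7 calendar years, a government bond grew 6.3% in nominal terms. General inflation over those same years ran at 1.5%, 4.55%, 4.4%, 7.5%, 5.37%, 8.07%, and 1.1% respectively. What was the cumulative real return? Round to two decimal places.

-22.47%

Cumulative inflation factor: 1.015 × 1.0455 × 1.044 × 1.075 × 1.0537 × 1.0807 × 1.011 ≈ 1.37111.
Nominal growth factor: 1.06300. Real growth factor = 1.06300 / 1.37111 ≈ 0.77528.
Total real return ≈ -22.4716%.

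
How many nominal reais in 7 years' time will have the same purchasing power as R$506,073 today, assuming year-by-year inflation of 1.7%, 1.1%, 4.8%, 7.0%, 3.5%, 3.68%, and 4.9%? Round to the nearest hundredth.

R$656,812.13

Cumulative price-level factor: 1.017 × 1.011 × 1.048 × 1.070 × 1.035 × 1.0368 × 1.049 ≈ 1.2978604413.
The nominal amount required is R$506,073 scaled up by that factor.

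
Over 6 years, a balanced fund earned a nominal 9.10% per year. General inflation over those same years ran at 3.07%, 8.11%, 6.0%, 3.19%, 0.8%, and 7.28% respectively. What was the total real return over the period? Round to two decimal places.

Cumulative inflation factor: 1.0307 × 1.0811 × 1.060 × 1.0319 × 1.008 × 1.0728 ≈ 1.31802.
Nominal growth factor: 1.68635. Real growth factor = 1.68635 / 1.31802 ≈ 1.27946.
Total real return ≈ 27.9463%.

27.95%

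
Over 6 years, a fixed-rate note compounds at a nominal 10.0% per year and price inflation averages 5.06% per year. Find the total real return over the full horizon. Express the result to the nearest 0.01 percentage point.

31.74%

The annual real rate is (1+10.0%)/(1+5.06%) − 1 = 4.7021%.
Compounded over 6 years: (1 + 0.047021)^6 − 1 ≈ 0.31744.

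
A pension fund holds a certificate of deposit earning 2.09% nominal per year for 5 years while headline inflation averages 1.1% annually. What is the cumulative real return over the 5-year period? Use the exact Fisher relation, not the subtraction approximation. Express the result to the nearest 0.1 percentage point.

The annual real rate is (1+2.09%)/(1+1.1%) − 1 = 0.9792%.
Compounded over 5 years: (1 + 0.009792)^5 − 1 ≈ 0.04993.

5.0%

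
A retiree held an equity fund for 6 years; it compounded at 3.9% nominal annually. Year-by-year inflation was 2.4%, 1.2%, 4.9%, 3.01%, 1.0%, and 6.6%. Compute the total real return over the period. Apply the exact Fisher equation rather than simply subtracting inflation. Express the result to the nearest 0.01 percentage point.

4.35%

Cumulative inflation factor: 1.024 × 1.012 × 1.049 × 1.0301 × 1.010 × 1.066 ≈ 1.20563.
Nominal growth factor: 1.25804. Real growth factor = 1.25804 / 1.20563 ≈ 1.04347.
Total real return ≈ 4.3469%.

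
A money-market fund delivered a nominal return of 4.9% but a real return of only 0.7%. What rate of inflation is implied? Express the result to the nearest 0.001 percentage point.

4.171%

From (1+r_nom) = (1+r_real)(1+π), we get 1+π = (1 + 4.9%)/(1 + 0.7%) = 1.049/1.007 ≈ 1.04171.
So π ≈ 4.1708%.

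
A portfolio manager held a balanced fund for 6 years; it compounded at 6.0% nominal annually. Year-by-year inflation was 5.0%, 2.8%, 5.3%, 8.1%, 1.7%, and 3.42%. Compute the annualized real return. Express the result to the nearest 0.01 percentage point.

Cumulative inflation factor: 1.050 × 1.028 × 1.053 × 1.081 × 1.017 × 1.0342 ≈ 1.29230.
Nominal growth factor: 1.41852. Real growth factor = 1.41852 / 1.29230 ≈ 1.09767.
Annualized: 1.09767^(1/6) − 1 ≈ 0.01565.

1.57%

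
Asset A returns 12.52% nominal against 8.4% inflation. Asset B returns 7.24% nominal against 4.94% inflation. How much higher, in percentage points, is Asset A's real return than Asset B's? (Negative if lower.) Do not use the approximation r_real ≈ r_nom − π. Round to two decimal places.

Asset A real return: 1.1252/1.084 − 1 = 3.801%.
Asset B real return: 1.0724/1.0494 − 1 = 2.192%.
Difference: 3.801 − 2.192 = 1.609 pp.

1.61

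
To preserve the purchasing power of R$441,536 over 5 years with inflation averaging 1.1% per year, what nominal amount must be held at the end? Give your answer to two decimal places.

Cumulative price-level factor: (1+1.1%)^5 ≈ 1.0562233834.
Multiplying R$441,536 by the price-level factor gives the future nominal sum.

R$466,360.65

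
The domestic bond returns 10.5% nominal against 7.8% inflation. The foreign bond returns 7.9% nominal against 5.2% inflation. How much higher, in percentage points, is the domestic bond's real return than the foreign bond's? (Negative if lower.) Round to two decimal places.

The domestic bond real return: 1.105/1.078 − 1 = 2.505%.
The foreign bond real return: 1.079/1.052 − 1 = 2.567%.
Difference: 2.505 − 2.567 = -0.062 pp.

-0.06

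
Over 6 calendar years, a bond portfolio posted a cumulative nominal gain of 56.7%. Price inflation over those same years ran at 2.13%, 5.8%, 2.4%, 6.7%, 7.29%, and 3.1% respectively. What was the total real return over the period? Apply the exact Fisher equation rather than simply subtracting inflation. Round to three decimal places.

19.991%

Cumulative inflation factor: 1.0213 × 1.058 × 1.024 × 1.067 × 1.0729 × 1.031 ≈ 1.30593.
Nominal growth factor: 1.56700. Real growth factor = 1.56700 / 1.30593 ≈ 1.19991.
Total real return ≈ 19.9907%.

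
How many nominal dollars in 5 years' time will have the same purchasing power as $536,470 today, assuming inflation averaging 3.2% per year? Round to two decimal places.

Cumulative price-level factor: (1+3.2%)^5 ≈ 1.1705729564.
Multiplying $536,470 by the price-level factor gives the future nominal sum.

$627,977.27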